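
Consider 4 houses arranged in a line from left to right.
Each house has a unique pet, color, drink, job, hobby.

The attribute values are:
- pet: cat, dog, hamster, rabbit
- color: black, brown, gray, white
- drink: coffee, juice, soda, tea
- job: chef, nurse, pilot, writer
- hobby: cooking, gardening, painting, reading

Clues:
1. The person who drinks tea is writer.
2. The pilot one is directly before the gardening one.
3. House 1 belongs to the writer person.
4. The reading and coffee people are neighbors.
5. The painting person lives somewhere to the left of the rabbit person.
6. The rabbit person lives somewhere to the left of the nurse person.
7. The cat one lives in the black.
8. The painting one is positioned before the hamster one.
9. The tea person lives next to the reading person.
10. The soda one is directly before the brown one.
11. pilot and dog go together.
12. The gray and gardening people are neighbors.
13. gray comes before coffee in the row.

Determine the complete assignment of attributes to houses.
Solution:

House | Pet | Color | Drink | Job | Hobby
-----------------------------------------
  1   | cat | black | tea | writer | painting
  2   | dog | gray | soda | pilot | reading
  3   | rabbit | brown | coffee | chef | gardening
  4   | hamster | white | juice | nurse | cooking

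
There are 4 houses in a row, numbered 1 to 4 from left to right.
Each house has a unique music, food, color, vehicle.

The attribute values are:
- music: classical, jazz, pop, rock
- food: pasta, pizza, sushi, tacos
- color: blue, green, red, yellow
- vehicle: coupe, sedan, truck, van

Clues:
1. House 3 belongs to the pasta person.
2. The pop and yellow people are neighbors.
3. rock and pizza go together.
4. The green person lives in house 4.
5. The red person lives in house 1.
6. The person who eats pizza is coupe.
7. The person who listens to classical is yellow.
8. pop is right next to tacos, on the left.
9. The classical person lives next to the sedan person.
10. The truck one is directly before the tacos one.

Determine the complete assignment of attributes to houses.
Solution:

House | Music | Food | Color | Vehicle
--------------------------------------
  1   | pop | sushi | red | truck
  2   | classical | tacos | yellow | van
  3   | jazz | pasta | blue | sedan
  4   | rock | pizza | green | coupe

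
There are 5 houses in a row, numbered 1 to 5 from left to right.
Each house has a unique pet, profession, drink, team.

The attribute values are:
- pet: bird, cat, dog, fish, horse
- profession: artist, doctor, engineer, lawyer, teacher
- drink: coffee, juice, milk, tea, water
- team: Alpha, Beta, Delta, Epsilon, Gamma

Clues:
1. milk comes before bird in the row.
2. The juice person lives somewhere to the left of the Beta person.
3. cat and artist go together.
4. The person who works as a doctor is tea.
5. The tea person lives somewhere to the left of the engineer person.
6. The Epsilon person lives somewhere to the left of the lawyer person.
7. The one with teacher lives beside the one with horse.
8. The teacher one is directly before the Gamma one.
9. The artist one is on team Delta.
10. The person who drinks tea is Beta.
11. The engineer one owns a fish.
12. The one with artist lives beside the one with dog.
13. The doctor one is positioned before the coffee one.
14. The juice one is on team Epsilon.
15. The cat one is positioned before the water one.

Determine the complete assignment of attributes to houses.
Solution:

House | Pet | Profession | Drink | Team
---------------------------------------
  1   | cat | artist | milk | Delta
  2   | dog | teacher | juice | Epsilon
  3   | horse | lawyer | water | Gamma
  4   | bird | doctor | tea | Beta
  5   | fish | engineer | coffee | Alpha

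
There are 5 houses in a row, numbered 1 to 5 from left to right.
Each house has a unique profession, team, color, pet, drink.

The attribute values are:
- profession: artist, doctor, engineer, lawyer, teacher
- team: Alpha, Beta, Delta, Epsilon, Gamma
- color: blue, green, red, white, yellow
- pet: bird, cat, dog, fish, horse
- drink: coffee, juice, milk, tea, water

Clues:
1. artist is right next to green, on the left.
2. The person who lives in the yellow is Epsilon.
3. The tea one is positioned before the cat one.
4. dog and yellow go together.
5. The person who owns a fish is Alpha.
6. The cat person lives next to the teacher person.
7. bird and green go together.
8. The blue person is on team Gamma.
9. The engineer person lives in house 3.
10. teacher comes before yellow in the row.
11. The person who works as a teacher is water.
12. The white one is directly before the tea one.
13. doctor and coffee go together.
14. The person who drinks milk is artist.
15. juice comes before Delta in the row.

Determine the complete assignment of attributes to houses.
Solution:

House | Profession | Team | Color | Pet | Drink
-----------------------------------------------
  1   | artist | Alpha | white | fish | milk
  2   | lawyer | Beta | green | bird | tea
  3   | engineer | Gamma | blue | cat | juice
  4   | teacher | Delta | red | horse | water
  5   | doctor | Epsilon | yellow | dog | coffee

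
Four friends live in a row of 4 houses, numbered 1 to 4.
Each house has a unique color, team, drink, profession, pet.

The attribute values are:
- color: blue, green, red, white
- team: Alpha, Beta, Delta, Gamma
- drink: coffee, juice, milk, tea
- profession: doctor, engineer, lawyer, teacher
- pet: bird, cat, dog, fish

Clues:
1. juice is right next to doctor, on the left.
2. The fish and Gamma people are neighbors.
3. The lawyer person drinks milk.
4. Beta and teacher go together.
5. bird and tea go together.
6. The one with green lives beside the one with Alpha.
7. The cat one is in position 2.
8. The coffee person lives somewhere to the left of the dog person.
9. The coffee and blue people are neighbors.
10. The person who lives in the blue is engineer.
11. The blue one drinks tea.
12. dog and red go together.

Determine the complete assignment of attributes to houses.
Solution:

House | Color | Team | Drink | Profession | Pet
-----------------------------------------------
  1   | white | Beta | juice | teacher | fish
  2   | green | Gamma | coffee | doctor | cat
  3   | blue | Alpha | tea | engineer | bird
  4   | red | Delta | milk | lawyer | dog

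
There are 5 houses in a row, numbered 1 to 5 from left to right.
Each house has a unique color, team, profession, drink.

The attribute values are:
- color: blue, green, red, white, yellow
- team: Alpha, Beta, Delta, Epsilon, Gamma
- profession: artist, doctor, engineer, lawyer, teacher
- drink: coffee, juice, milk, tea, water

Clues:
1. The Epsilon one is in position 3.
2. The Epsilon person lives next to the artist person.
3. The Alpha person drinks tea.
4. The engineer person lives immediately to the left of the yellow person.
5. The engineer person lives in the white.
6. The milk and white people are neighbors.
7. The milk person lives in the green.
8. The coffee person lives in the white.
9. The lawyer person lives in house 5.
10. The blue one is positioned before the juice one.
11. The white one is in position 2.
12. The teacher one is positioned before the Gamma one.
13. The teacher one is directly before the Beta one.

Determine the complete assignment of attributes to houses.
Solution:

House | Color | Team | Profession | Drink
-----------------------------------------
  1   | green | Delta | teacher | milk
  2   | white | Beta | engineer | coffee
  3   | yellow | Epsilon | doctor | water
  4   | blue | Alpha | artist | tea
  5   | red | Gamma | lawyer | juice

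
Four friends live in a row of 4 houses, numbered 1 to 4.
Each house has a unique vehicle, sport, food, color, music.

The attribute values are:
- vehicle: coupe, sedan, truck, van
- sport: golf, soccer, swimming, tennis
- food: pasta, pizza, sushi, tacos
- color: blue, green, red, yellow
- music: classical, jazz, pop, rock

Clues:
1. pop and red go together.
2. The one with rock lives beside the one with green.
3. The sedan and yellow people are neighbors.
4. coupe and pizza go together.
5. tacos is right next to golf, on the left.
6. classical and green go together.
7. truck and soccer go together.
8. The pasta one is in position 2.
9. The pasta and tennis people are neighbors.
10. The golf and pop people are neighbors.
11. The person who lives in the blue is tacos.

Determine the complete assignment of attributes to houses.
Solution:

House | Vehicle | Sport | Food | Color | Music
----------------------------------------------
  1   | truck | soccer | tacos | blue | rock
  2   | van | golf | pasta | green | classical
  3   | sedan | tennis | sushi | red | pop
  4   | coupe | swimming | pizza | yellow | jazz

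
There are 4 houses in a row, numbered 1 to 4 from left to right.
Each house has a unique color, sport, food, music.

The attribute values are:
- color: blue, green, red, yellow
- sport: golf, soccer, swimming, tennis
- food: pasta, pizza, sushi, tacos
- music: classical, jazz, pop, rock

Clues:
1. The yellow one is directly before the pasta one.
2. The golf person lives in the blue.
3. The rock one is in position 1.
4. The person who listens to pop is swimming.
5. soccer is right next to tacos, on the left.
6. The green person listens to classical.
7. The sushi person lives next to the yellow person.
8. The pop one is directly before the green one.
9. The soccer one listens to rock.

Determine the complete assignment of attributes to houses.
Solution:

House | Color | Sport | Food | Music
------------------------------------
  1   | red | soccer | sushi | rock
  2   | yellow | swimming | tacos | pop
  3   | green | tennis | pasta | classical
  4   | blue | golf | pizza | jazz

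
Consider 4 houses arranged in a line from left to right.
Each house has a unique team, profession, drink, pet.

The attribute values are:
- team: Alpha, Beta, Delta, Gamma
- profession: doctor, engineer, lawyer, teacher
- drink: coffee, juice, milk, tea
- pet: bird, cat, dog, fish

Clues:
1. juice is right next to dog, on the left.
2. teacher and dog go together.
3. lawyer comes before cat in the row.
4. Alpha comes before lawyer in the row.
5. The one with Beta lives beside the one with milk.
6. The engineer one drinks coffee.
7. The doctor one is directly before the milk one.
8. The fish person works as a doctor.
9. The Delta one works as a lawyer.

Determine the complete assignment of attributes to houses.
Solution:

House | Team | Profession | Drink | Pet
---------------------------------------
  1   | Beta | doctor | juice | fish
  2   | Alpha | teacher | milk | dog
  3   | Delta | lawyer | tea | bird
  4   | Gamma | engineer | coffee | cat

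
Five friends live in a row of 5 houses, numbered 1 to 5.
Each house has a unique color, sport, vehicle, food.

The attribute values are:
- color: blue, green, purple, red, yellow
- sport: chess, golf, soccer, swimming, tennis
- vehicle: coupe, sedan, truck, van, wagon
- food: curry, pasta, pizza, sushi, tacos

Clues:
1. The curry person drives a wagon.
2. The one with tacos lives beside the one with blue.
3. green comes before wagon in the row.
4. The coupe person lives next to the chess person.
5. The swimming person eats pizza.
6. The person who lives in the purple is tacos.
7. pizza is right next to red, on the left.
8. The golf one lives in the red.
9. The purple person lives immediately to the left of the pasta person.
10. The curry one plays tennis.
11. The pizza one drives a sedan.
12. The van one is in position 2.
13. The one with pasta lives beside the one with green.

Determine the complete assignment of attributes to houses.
Solution:

House | Color | Sport | Vehicle | Food
--------------------------------------
  1   | purple | soccer | coupe | tacos
  2   | blue | chess | van | pasta
  3   | green | swimming | sedan | pizza
  4   | red | golf | truck | sushi
  5   | yellow | tennis | wagon | curry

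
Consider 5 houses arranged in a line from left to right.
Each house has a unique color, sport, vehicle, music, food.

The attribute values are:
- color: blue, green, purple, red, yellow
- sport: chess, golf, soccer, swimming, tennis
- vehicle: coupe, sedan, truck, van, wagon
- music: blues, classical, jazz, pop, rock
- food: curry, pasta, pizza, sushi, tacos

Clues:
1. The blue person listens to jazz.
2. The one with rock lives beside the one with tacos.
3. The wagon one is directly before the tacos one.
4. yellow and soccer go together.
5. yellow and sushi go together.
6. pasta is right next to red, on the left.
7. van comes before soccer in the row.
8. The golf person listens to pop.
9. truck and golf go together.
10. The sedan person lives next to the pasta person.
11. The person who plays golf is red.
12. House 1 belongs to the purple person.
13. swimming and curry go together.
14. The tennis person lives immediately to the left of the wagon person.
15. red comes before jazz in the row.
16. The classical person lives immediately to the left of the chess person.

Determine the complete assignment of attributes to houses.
Solution:

House | Color | Sport | Vehicle | Music | Food
----------------------------------------------
  1   | purple | tennis | sedan | classical | pizza
  2   | green | chess | wagon | rock | pasta
  3   | red | golf | truck | pop | tacos
  4   | blue | swimming | van | jazz | curry
  5   | yellow | soccer | coupe | blues | sushi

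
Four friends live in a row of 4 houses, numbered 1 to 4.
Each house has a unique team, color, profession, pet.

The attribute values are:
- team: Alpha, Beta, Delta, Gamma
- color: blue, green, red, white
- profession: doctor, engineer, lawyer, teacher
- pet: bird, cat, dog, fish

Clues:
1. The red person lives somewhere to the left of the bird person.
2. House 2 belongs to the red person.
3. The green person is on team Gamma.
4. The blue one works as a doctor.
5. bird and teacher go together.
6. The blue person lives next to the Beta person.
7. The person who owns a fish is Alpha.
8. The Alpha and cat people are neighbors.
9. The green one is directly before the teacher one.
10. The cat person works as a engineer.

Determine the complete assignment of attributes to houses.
Solution:

House | Team | Color | Profession | Pet
---------------------------------------
  1   | Alpha | blue | doctor | fish
  2   | Beta | red | engineer | cat
  3   | Gamma | green | lawyer | dog
  4   | Delta | white | teacher | bird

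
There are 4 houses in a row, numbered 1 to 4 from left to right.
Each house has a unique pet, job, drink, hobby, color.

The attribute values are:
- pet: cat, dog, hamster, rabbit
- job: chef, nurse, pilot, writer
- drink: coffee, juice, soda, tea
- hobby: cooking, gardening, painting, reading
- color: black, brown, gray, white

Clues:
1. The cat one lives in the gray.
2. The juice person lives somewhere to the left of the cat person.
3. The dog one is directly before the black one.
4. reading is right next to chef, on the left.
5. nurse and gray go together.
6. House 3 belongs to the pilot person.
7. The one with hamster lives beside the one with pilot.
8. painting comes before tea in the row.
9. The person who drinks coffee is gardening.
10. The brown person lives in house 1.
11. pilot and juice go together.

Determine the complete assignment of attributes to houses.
Solution:

House | Pet | Job | Drink | Hobby | Color
-----------------------------------------
  1   | dog | writer | soda | reading | brown
  2   | hamster | chef | coffee | gardening | black
  3   | rabbit | pilot | juice | painting | white
  4   | cat | nurse | tea | cooking | gray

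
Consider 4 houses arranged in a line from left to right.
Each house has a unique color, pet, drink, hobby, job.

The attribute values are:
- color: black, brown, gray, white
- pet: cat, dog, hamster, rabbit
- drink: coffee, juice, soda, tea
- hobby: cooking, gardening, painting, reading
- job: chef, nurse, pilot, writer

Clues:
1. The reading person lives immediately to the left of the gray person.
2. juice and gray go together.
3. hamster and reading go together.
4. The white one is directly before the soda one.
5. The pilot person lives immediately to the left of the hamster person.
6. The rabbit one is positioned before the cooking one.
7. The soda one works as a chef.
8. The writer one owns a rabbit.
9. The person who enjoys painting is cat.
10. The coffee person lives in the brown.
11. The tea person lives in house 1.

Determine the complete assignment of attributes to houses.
Solution:

House | Color | Pet | Drink | Hobby | Job
-----------------------------------------
  1   | white | cat | tea | painting | pilot
  2   | black | hamster | soda | reading | chef
  3   | gray | rabbit | juice | gardening | writer
  4   | brown | dog | coffee | cooking | nurse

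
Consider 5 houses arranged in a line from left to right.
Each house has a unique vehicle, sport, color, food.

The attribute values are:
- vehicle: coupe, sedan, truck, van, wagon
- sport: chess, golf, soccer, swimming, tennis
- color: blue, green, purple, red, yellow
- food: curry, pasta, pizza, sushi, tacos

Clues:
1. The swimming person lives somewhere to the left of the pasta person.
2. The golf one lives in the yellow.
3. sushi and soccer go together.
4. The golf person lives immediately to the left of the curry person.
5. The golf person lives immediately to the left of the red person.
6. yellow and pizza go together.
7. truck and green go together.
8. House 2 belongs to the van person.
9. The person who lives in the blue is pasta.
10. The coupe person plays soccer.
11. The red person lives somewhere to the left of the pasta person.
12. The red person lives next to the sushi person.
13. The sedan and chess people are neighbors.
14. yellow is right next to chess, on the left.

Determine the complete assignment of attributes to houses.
Solution:

House | Vehicle | Sport | Color | Food
--------------------------------------
  1   | sedan | golf | yellow | pizza
  2   | van | chess | red | curry
  3   | coupe | soccer | purple | sushi
  4   | truck | swimming | green | tacos
  5   | wagon | tennis | blue | pasta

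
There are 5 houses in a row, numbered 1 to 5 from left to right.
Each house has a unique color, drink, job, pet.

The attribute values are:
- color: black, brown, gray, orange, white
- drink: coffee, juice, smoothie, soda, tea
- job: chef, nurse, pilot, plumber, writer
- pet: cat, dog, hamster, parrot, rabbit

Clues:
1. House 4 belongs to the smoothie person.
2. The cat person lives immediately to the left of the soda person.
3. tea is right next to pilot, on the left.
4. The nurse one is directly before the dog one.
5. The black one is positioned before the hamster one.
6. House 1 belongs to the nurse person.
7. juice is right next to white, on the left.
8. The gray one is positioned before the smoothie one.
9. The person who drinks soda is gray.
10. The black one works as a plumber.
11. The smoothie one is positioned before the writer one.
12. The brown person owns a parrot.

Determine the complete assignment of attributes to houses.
Solution:

House | Color | Drink | Job | Pet
---------------------------------
  1   | orange | tea | nurse | cat
  2   | gray | soda | pilot | dog
  3   | black | juice | plumber | rabbit
  4   | white | smoothie | chef | hamster
  5   | brown | coffee | writer | parrot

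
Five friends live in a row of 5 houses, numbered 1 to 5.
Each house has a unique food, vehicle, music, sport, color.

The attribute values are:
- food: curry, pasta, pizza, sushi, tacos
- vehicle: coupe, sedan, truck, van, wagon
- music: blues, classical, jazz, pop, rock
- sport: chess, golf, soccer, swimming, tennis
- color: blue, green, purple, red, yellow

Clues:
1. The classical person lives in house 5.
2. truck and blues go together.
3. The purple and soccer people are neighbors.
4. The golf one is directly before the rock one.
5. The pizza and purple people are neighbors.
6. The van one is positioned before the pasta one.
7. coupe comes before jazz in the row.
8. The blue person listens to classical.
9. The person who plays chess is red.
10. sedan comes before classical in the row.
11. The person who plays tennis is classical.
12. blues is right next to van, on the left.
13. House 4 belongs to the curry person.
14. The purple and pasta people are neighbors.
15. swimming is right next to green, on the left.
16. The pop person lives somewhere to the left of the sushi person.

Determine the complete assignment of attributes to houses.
Solution:

House | Food | Vehicle | Music | Sport | Color
----------------------------------------------
  1   | pizza | truck | blues | golf | yellow
  2   | tacos | van | rock | swimming | purple
  3   | pasta | coupe | pop | soccer | green
  4   | curry | sedan | jazz | chess | red
  5   | sushi | wagon | classical | tennis | blue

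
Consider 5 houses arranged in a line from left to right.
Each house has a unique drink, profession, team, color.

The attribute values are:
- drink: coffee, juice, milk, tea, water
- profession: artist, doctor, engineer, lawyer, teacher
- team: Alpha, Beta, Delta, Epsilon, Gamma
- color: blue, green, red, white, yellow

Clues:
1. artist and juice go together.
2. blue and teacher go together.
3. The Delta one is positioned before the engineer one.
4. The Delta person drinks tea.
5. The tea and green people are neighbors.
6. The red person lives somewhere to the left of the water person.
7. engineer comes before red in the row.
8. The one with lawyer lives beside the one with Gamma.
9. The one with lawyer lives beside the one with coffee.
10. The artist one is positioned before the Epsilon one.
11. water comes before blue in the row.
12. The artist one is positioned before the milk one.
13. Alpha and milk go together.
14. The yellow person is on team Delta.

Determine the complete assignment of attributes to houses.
Solution:

House | Drink | Profession | Team | Color
-----------------------------------------
  1   | tea | lawyer | Delta | yellow
  2   | coffee | engineer | Gamma | green
  3   | juice | artist | Beta | red
  4   | water | doctor | Epsilon | white
  5   | milk | teacher | Alpha | blue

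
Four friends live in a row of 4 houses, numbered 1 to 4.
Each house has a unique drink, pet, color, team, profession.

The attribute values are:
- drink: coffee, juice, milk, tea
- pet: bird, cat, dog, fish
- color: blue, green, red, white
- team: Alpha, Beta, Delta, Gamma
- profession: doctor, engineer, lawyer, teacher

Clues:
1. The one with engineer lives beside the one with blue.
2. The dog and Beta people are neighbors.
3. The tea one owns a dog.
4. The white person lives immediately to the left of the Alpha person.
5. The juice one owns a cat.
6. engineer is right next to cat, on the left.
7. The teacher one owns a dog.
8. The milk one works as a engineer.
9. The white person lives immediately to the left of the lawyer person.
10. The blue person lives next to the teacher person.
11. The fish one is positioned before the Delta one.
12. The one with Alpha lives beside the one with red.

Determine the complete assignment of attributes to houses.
Solution:

House | Drink | Pet | Color | Team | Profession
-----------------------------------------------
  1   | milk | fish | white | Gamma | engineer
  2   | juice | cat | blue | Alpha | lawyer
  3   | tea | dog | red | Delta | teacher
  4   | coffee | bird | green | Beta | doctor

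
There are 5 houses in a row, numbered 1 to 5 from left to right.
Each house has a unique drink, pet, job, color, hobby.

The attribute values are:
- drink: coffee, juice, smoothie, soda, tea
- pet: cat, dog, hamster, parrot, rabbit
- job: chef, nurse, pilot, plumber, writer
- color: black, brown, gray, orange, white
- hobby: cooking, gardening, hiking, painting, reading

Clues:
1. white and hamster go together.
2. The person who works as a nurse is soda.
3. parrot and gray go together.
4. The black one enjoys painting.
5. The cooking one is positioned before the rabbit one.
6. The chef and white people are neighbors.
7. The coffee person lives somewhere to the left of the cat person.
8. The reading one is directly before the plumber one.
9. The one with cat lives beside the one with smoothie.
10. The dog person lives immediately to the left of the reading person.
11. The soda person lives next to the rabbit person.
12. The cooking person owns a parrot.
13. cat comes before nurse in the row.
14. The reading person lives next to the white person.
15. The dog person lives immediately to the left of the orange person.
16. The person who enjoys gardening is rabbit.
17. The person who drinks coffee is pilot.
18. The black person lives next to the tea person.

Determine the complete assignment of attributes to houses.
Solution:

House | Drink | Pet | Job | Color | Hobby
-----------------------------------------
  1   | coffee | dog | pilot | black | painting
  2   | tea | cat | chef | orange | reading
  3   | smoothie | hamster | plumber | white | hiking
  4   | soda | parrot | nurse | gray | cooking
  5   | juice | rabbit | writer | brown | gardening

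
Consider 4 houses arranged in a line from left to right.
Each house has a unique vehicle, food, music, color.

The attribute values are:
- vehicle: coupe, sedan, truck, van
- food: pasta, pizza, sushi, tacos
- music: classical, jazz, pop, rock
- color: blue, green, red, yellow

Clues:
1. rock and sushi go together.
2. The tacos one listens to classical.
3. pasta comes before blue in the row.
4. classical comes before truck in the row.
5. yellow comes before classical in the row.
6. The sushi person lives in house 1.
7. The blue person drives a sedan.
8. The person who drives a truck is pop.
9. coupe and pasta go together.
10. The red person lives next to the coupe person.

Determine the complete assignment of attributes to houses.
Solution:

House | Vehicle | Food | Music | Color
--------------------------------------
  1   | van | sushi | rock | red
  2   | coupe | pasta | jazz | yellow
  3   | sedan | tacos | classical | blue
  4   | truck | pizza | pop | green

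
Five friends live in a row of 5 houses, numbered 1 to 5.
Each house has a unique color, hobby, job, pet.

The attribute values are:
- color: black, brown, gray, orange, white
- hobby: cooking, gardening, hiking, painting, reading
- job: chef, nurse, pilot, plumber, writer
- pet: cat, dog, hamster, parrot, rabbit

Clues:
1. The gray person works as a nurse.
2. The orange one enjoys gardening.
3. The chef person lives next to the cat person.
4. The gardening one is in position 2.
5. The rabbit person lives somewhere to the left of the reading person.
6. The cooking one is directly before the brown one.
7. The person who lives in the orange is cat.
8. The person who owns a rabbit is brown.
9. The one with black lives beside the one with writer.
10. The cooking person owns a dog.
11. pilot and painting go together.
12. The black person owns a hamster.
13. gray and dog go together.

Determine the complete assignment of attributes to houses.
Solution:

House | Color | Hobby | Job | Pet
---------------------------------
  1   | black | hiking | chef | hamster
  2   | orange | gardening | writer | cat
  3   | gray | cooking | nurse | dog
  4   | brown | painting | pilot | rabbit
  5   | white | reading | plumber | parrot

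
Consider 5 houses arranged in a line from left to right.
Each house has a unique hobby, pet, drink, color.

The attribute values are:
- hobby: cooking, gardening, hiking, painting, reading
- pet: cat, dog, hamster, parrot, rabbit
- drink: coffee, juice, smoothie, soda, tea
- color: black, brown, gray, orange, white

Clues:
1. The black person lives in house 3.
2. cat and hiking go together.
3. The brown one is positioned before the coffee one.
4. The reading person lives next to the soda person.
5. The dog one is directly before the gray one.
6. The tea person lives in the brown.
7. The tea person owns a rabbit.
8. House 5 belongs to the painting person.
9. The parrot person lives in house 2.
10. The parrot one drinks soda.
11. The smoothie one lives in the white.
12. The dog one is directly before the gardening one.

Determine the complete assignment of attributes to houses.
Solution:

House | Hobby | Pet | Drink | Color
-----------------------------------
  1   | reading | dog | smoothie | white
  2   | gardening | parrot | soda | gray
  3   | hiking | cat | juice | black
  4   | cooking | rabbit | tea | brown
  5   | painting | hamster | coffee | orange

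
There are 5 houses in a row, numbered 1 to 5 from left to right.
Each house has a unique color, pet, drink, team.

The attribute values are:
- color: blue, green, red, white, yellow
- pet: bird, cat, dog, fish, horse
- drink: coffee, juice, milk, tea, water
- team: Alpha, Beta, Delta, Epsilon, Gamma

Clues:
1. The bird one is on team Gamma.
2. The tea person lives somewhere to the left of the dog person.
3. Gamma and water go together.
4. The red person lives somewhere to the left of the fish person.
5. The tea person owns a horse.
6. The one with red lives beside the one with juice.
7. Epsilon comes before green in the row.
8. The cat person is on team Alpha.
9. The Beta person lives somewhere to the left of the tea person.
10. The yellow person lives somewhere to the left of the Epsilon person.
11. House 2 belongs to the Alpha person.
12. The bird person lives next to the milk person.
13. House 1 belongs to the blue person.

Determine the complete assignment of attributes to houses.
Solution:

House | Color | Pet | Drink | Team
----------------------------------
  1   | blue | bird | water | Gamma
  2   | red | cat | milk | Alpha
  3   | yellow | fish | juice | Beta
  4   | white | horse | tea | Epsilon
  5   | green | dog | coffee | Delta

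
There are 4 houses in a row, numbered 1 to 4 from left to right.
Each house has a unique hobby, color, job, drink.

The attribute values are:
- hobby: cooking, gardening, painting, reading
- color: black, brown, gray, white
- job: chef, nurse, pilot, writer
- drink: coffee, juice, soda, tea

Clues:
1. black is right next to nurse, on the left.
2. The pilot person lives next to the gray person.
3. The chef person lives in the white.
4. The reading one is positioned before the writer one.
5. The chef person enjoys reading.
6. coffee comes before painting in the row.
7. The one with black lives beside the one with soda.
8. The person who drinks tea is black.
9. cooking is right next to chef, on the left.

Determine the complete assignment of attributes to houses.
Solution:

House | Hobby | Color | Job | Drink
-----------------------------------
  1   | gardening | black | pilot | tea
  2   | cooking | gray | nurse | soda
  3   | reading | white | chef | coffee
  4   | painting | brown | writer | juice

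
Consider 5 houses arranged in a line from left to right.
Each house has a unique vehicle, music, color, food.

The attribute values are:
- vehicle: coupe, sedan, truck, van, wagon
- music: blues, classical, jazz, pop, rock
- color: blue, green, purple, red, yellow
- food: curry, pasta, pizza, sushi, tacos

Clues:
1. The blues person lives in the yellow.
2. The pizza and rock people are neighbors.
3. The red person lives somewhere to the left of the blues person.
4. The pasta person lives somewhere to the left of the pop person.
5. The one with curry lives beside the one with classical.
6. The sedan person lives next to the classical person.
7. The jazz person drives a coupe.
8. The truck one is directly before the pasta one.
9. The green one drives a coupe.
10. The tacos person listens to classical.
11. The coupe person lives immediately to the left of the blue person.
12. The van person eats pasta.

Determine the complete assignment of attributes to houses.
Solution:

House | Vehicle | Music | Color | Food
--------------------------------------
  1   | coupe | jazz | green | pizza
  2   | sedan | rock | blue | curry
  3   | truck | classical | red | tacos
  4   | van | blues | yellow | pasta
  5   | wagon | pop | purple | sushi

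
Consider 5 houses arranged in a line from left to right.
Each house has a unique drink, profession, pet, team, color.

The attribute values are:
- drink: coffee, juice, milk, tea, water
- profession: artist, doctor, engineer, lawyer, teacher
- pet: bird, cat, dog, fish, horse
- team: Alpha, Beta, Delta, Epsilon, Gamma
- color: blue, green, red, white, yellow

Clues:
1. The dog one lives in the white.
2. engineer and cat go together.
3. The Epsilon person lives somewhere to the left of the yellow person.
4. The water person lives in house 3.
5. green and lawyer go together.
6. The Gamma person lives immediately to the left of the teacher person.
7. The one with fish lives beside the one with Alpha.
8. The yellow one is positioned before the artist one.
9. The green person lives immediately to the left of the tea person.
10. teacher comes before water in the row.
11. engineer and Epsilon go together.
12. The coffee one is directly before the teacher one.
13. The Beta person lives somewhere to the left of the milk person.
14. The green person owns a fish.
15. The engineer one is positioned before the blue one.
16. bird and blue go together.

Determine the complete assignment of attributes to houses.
Solution:

House | Drink | Profession | Pet | Team | Color
-----------------------------------------------
  1   | coffee | lawyer | fish | Gamma | green
  2   | tea | teacher | dog | Alpha | white
  3   | water | engineer | cat | Epsilon | red
  4   | juice | doctor | horse | Beta | yellow
  5   | milk | artist | bird | Delta | blue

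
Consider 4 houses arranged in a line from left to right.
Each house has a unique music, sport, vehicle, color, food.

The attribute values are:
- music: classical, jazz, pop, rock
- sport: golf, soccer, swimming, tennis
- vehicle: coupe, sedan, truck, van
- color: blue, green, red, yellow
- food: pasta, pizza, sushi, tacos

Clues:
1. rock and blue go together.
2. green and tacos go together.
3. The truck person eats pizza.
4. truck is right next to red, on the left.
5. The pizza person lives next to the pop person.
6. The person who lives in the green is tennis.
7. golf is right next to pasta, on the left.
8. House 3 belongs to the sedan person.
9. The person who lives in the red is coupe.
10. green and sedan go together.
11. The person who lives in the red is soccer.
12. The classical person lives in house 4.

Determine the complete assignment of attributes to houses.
Solution:

House | Music | Sport | Vehicle | Color | Food
----------------------------------------------
  1   | rock | golf | truck | blue | pizza
  2   | pop | soccer | coupe | red | pasta
  3   | jazz | tennis | sedan | green | tacos
  4   | classical | swimming | van | yellow | sushi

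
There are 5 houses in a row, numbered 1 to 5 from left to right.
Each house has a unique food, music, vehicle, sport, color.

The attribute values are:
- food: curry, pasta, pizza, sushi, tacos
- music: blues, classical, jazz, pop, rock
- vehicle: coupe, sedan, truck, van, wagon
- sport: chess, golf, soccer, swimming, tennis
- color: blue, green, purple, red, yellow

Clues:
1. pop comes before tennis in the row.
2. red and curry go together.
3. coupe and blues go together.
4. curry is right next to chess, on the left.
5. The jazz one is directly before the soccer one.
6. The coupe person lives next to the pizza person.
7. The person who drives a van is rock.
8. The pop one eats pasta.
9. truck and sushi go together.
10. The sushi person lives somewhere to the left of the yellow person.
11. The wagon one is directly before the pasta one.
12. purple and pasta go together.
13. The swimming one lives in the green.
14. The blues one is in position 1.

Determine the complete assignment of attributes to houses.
Solution:

House | Food | Music | Vehicle | Sport | Color
----------------------------------------------
  1   | curry | blues | coupe | golf | red
  2   | pizza | jazz | wagon | chess | blue
  3   | pasta | pop | sedan | soccer | purple
  4   | sushi | classical | truck | swimming | green
  5   | tacos | rock | van | tennis | yellow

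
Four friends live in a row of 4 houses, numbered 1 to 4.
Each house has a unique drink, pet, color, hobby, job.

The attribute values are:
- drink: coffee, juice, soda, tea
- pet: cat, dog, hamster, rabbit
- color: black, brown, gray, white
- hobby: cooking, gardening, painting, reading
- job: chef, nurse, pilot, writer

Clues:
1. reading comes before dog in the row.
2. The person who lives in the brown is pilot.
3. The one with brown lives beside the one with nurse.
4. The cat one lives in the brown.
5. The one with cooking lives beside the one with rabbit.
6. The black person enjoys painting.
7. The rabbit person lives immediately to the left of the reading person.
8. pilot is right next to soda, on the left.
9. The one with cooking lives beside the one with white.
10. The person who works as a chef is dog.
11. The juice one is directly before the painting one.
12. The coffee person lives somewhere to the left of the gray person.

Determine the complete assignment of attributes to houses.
Solution:

House | Drink | Pet | Color | Hobby | Job
-----------------------------------------
  1   | coffee | cat | brown | cooking | pilot
  2   | soda | rabbit | white | gardening | nurse
  3   | juice | hamster | gray | reading | writer
  4   | tea | dog | black | painting | chef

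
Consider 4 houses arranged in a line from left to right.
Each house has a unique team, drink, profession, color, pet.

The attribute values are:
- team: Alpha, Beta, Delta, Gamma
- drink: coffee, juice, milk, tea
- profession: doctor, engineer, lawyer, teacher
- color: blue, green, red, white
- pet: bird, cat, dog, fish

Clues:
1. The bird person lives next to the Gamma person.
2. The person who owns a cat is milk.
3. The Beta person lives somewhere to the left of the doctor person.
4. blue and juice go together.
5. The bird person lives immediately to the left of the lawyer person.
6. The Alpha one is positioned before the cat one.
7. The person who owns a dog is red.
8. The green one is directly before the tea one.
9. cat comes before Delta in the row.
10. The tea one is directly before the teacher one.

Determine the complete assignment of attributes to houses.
Solution:

House | Team | Drink | Profession | Color | Pet
-----------------------------------------------
  1   | Alpha | coffee | engineer | green | bird
  2   | Gamma | tea | lawyer | red | dog
  3   | Beta | milk | teacher | white | cat
  4   | Delta | juice | doctor | blue | fish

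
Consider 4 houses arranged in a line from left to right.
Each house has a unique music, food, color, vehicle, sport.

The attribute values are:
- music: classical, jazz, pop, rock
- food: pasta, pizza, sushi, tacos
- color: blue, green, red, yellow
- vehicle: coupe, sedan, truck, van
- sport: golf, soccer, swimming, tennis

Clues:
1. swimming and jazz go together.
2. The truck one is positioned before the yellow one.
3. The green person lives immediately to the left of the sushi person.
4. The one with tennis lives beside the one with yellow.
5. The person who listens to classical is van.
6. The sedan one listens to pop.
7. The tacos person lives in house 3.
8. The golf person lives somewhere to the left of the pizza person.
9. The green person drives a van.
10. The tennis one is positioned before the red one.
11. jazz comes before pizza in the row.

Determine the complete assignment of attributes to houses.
Solution:

House | Music | Food | Color | Vehicle | Sport
----------------------------------------------
  1   | classical | pasta | green | van | golf
  2   | rock | sushi | blue | truck | tennis
  3   | jazz | tacos | yellow | coupe | swimming
  4   | pop | pizza | red | sedan | soccer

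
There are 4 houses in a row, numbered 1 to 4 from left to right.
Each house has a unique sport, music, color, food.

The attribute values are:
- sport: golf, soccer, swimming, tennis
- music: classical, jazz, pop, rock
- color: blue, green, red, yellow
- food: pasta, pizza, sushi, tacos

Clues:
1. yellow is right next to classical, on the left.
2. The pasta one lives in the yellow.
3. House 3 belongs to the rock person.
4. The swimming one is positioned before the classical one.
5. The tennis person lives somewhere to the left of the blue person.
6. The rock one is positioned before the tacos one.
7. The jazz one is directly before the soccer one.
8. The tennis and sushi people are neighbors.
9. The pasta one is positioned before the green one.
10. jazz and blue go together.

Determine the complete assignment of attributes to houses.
Solution:

House | Sport | Music | Color | Food
------------------------------------
  1   | tennis | pop | red | pizza
  2   | swimming | jazz | blue | sushi
  3   | soccer | rock | yellow | pasta
  4   | golf | classical | green | tacos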